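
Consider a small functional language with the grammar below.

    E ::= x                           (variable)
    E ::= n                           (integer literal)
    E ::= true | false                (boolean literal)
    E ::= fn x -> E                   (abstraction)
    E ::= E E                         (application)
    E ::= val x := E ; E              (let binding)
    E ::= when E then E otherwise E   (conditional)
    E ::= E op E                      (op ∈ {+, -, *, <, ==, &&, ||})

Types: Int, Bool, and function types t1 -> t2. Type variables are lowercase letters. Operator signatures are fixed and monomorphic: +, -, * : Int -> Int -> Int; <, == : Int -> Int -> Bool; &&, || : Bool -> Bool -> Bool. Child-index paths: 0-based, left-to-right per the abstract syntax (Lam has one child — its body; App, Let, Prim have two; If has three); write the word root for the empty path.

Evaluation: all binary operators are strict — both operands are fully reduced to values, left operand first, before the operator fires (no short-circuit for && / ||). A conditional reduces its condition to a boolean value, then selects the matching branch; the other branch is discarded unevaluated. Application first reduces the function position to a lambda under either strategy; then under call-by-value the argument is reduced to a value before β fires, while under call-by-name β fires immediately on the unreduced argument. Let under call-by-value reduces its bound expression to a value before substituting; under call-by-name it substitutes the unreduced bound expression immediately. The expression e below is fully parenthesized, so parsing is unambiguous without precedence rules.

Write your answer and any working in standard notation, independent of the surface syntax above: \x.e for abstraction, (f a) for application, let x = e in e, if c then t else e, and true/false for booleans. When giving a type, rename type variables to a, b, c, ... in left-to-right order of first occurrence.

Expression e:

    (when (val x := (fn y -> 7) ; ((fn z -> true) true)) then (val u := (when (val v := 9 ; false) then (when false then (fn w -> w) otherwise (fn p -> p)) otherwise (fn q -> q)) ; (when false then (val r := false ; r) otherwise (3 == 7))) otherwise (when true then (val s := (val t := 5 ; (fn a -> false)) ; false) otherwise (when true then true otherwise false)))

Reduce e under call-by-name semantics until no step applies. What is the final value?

Working:
step 0: (if (let x = (\y.7) in ((\z.true) true)) then (let u = (if (let v = 9 in false) then (if false then (\w.w) else (\p.p)) else (\q.q)) in (if false then (let r = false in r) else (3 == 7))) else (if true then (let s = (let t = 5 in (\a.false)) in false) else (if true then true else false)))
step 1: [let@0] (if ((\z.true) true) then (let u = (if (let v = 9 in false) then (if false then (\w.w) else (\p.p)) else (\q.q)) in (if false then (let r = false in r) else (3 == 7))) else (if true then (let s = (let t = 5 in (\a.false)) in false) else (if true then true else false)))
step 2: [beta@0] (if true then (let u = (if (let v = 9 in false) then (if false then (\w.w) else (\p.p)) else (\q.q)) in (if false then (let r = false in r) else (3 == 7))) else (if true then (let s = (let t = 5 in (\a.false)) in false) else (if true then true else false)))
step 3: [if@root] (let u = (if (let v = 9 in false) then (if false then (\w.w) else (\p.p)) else (\q.q)) in (if false then (let r = false in r) else (3 == 7)))
step 4: [let@root] (if false then (let r = false in r) else (3 == 7))
step 5: [if@root] (3 == 7)
step 6: [delta@root] false

Answer: false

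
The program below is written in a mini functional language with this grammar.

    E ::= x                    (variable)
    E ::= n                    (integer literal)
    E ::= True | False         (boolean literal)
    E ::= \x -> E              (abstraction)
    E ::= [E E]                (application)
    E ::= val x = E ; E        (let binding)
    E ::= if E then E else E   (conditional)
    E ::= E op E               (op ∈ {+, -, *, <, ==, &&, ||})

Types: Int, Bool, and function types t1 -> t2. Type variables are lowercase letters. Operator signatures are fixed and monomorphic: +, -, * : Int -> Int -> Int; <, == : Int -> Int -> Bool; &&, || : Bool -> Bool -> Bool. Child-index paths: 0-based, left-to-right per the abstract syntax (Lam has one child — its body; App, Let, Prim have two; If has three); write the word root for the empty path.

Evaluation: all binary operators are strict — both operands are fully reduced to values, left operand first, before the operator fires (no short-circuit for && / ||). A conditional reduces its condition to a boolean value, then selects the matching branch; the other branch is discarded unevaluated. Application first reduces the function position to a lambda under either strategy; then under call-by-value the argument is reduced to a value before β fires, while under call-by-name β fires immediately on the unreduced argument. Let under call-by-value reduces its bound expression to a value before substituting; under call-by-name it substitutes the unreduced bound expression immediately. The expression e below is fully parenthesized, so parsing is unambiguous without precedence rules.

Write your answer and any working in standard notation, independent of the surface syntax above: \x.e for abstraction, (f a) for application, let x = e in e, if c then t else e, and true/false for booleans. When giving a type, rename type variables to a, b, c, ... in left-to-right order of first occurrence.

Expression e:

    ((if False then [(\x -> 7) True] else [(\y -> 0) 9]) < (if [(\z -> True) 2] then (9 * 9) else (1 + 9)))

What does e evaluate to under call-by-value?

Derivation:
step 0: ((if false then ((\x.7) true) else ((\y.0) 9)) < (if ((\z.true) 2) then (9 * 9) else (1 + 9)))
step 1: [if@0] (((\y.0) 9) < (if ((\z.true) 2) then (9 * 9) else (1 + 9)))
step 2: [beta@0] (0 < (if ((\z.true) 2) then (9 * 9) else (1 + 9)))
step 3: [beta@1.0] (0 < (if true then (9 * 9) else (1 + 9)))
step 4: [if@1] (0 < (9 * 9))
step 5: [delta@1] (0 < 81)
step 6: [delta@root] true

Answer: true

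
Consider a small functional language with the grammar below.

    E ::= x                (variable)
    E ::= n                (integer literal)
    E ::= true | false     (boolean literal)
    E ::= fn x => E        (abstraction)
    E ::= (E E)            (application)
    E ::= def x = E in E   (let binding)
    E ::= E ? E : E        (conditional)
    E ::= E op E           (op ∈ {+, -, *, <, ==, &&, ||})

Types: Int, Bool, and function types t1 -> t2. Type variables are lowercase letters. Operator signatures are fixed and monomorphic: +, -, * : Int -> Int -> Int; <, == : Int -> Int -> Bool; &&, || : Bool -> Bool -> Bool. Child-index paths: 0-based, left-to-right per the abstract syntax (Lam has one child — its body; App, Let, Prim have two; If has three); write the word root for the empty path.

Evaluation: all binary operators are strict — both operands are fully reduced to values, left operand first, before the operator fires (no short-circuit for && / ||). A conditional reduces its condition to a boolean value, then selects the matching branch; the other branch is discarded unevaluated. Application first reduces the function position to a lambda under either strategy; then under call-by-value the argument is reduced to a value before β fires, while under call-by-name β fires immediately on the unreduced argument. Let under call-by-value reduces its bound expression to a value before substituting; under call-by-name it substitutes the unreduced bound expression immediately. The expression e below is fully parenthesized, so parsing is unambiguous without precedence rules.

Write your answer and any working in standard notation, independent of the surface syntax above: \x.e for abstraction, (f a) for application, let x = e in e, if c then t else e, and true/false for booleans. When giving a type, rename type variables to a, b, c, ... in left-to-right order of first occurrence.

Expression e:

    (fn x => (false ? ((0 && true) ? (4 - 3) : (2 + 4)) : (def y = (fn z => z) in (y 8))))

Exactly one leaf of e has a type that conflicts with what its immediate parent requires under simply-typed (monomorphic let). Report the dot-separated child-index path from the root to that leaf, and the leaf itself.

Answer: 0.1.0.0 : 0

Working:
  unify Bool ~ Bool
  unify Int ~ Bool
  FAIL: mismatch Int ~ Bool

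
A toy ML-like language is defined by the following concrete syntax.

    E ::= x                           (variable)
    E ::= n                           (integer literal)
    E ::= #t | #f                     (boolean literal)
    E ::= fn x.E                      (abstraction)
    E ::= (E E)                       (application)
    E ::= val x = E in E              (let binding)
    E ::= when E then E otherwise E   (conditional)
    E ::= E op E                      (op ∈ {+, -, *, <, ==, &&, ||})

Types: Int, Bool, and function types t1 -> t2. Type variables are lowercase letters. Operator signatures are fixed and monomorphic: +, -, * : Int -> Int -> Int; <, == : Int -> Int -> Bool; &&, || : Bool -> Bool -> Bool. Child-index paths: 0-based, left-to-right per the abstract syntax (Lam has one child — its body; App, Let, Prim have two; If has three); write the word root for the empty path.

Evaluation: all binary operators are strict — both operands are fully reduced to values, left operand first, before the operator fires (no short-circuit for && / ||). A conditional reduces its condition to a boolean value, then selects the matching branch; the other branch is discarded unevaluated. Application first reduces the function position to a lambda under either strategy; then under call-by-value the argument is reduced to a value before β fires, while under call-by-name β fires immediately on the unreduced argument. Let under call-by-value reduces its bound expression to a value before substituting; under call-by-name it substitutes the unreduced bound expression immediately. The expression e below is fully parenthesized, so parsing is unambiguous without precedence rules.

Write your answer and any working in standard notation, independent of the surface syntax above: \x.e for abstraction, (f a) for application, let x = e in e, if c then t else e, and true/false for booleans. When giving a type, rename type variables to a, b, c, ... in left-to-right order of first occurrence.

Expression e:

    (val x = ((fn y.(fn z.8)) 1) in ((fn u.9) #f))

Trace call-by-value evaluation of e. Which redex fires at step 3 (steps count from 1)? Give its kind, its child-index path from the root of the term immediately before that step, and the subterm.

Answer: beta at root : ((\u.9) false)

Trace:
step 0: (let x = ((\y.(\z.8)) 1) in ((\u.9) false))
step 1: [beta@0] (let x = (\z.8) in ((\u.9) false))
step 2: [let@root] ((\u.9) false)
step 3: [beta@root] 9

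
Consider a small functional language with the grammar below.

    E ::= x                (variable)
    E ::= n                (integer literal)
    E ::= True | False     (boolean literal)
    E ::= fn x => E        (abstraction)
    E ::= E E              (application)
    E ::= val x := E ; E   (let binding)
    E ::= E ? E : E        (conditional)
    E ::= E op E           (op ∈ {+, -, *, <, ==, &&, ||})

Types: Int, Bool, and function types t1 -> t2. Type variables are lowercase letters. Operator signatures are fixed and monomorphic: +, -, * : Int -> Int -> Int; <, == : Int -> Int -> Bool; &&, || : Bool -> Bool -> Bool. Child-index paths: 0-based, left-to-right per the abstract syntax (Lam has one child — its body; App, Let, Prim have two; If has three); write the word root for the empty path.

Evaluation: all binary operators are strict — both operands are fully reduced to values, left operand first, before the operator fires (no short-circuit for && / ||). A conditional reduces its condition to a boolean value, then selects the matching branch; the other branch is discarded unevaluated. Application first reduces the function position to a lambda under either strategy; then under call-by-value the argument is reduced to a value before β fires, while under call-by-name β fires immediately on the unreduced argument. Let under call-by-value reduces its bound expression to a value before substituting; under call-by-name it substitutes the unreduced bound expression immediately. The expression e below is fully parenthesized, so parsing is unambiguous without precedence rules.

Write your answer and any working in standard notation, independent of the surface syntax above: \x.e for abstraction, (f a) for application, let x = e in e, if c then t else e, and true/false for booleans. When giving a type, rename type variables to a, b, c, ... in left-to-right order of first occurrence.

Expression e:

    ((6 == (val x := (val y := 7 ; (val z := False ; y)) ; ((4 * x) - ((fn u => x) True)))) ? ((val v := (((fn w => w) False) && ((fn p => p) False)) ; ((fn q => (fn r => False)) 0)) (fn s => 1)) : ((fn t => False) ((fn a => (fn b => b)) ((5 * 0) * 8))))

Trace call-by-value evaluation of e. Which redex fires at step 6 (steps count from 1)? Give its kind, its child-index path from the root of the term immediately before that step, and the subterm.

Answer: delta at 0.1 : (28 - 7)

Derivation:
step 0: (if (6 == (let x = (let y = 7 in (let z = false in y)) in ((4 * x) - ((\u.x) true)))) then ((let v = (((\w.w) false) && ((\p.p) false)) in ((\q.(\r.false)) 0)) (\s.1)) else ((\t.false) ((\a.(\b.b)) ((5 * 0) * 8))))
step 1: [let@0.1.0] (if (6 == (let x = (let z = false in 7) in ((4 * x) - ((\u.x) true)))) then ((let v = (((\w.w) false) && ((\p.p) false)) in ((\q.(\r.false)) 0)) (\s.1)) else ((\t.false) ((\a.(\b.b)) ((5 * 0) * 8))))
step 2: [let@0.1.0] (if (6 == (let x = 7 in ((4 * x) - ((\u.x) true)))) then ((let v = (((\w.w) false) && ((\p.p) false)) in ((\q.(\r.false)) 0)) (\s.1)) else ((\t.false) ((\a.(\b.b)) ((5 * 0) * 8))))
step 3: [let@0.1] (if (6 == ((4 * 7) - ((\u.7) true))) then ((let v = (((\w.w) false) && ((\p.p) false)) in ((\q.(\r.false)) 0)) (\s.1)) else ((\t.false) ((\a.(\b.b)) ((5 * 0) * 8))))
step 4: [delta@0.1.0] (if (6 == (28 - ((\u.7) true))) then ((let v = (((\w.w) false) && ((\p.p) false)) in ((\q.(\r.false)) 0)) (\s.1)) else ((\t.false) ((\a.(\b.b)) ((5 * 0) * 8))))
step 5: [beta@0.1.1] (if (6 == (28 - 7)) then ((let v = (((\w.w) false) && ((\p.p) false)) in ((\q.(\r.false)) 0)) (\s.1)) else ((\t.false) ((\a.(\b.b)) ((5 * 0) * 8))))
step 6: [delta@0.1] (if (6 == 21) then ((let v = (((\w.w) false) && ((\p.p) false)) in ((\q.(\r.false)) 0)) (\s.1)) else ((\t.false) ((\a.(\b.b)) ((5 * 0) * 8))))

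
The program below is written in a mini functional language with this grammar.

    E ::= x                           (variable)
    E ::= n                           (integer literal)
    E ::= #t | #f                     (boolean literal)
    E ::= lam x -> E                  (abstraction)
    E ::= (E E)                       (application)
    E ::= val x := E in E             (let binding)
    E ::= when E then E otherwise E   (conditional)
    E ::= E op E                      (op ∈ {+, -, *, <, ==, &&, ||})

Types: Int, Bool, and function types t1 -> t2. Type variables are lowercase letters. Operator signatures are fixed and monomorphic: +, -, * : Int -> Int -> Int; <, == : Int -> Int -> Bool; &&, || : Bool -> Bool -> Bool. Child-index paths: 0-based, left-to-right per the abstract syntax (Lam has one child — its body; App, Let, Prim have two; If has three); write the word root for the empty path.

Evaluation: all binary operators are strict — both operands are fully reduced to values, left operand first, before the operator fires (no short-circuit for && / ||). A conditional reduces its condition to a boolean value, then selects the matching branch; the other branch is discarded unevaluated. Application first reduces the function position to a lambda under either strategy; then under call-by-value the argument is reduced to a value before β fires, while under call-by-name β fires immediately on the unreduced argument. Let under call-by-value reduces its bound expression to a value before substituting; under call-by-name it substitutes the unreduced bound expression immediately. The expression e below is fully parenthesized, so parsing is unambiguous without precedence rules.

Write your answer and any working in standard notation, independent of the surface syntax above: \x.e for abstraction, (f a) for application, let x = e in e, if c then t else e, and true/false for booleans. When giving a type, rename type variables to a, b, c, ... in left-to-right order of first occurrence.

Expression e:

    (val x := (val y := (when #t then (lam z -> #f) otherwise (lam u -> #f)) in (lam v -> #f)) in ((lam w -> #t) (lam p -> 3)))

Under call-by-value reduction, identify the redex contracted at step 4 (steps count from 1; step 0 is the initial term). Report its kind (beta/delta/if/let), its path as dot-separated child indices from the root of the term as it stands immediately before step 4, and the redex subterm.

Trace:
step 0: (let x = (let y = (if true then (\z.false) else (\u.false)) in (\v.false)) in ((\w.true) (\p.3)))
step 1: [if@0.0] (let x = (let y = (\z.false) in (\v.false)) in ((\w.true) (\p.3)))
step 2: [let@0] (let x = (\v.false) in ((\w.true) (\p.3)))
step 3: [let@root] ((\w.true) (\p.3))
step 4: [beta@root] true

Answer: beta at root : ((\w.true) (\p.3))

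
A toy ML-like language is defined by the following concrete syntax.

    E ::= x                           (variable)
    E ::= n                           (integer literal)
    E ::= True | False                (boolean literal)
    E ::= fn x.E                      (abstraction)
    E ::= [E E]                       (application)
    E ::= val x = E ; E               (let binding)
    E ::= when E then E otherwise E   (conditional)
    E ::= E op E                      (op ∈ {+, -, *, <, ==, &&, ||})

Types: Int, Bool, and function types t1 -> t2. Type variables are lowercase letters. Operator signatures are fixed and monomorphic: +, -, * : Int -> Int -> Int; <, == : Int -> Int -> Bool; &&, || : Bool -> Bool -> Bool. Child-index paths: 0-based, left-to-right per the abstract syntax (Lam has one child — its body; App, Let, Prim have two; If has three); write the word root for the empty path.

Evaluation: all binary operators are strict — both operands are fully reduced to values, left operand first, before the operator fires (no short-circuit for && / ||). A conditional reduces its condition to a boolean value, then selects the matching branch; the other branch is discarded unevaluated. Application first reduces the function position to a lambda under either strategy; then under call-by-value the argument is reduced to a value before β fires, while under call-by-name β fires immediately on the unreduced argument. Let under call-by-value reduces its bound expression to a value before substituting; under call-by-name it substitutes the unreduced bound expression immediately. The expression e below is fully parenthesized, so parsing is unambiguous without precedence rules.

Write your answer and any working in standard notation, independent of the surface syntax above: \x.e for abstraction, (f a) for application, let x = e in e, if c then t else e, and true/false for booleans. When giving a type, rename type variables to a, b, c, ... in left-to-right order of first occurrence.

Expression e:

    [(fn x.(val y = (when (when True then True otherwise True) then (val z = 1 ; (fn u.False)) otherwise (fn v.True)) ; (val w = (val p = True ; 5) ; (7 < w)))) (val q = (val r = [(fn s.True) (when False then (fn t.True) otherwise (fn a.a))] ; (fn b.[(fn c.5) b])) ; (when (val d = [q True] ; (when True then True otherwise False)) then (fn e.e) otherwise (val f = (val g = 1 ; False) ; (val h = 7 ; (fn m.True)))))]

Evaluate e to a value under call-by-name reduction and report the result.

Working:
step 0: ((\x.(let y = (if (if true then true else true) then (let z = 1 in (\u.false)) else (\v.true)) in (let w = (let p = true in 5) in (7 < w)))) (let q = (let r = ((\s.true) (if false then (\t.true) else (\a.a))) in (\b.((\c.5) b))) in (if (let d = (q true) in (if true then true else false)) then (\e.e) else (let f = (let g = 1 in false) in (let h = 7 in (\m.true))))))
step 1: [beta@root] (let y = (if (if true then true else true) then (let z = 1 in (\u.false)) else (\v.true)) in (let w = (let p = true in 5) in (7 < w)))
step 2: [let@root] (let w = (let p = true in 5) in (7 < w))
step 3: [let@root] (7 < (let p = true in 5))
step 4: [let@1] (7 < 5)
step 5: [delta@root] false

Answer: false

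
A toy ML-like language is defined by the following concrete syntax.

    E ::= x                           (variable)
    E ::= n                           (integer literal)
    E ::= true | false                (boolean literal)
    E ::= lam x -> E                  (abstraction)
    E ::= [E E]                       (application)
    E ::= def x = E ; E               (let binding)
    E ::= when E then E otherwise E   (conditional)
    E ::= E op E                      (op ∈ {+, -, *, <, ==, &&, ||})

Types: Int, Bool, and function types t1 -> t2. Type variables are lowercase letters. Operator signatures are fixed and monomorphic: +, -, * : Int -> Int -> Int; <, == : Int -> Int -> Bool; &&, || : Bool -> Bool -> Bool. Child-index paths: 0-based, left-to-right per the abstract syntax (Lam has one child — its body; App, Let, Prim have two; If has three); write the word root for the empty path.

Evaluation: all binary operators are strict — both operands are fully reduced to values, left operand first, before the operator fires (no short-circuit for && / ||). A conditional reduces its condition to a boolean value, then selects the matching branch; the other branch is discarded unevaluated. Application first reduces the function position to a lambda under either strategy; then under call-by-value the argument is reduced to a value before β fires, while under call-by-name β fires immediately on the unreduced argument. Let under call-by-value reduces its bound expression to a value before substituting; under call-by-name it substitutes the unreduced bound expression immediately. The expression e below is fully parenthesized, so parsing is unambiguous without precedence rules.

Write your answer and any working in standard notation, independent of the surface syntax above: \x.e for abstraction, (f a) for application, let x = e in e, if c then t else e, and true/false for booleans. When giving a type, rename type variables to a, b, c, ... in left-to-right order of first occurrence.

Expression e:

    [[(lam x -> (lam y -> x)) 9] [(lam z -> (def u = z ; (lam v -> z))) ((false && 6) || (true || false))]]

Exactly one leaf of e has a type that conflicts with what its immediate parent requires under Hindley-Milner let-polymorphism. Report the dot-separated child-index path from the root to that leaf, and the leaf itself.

Derivation:
x : a
\y._ : b -> a
\x._ : a -> b -> a
  unify a -> b -> a ~ Int -> c
  unify a ~ Int
  unify b -> Int ~ c
_ _ : b -> Int
z : d
let u : d
z : d
\v._ : e -> d
\z._ : d -> e -> d
  unify Bool ~ Bool
  unify Int ~ Bool
  FAIL: mismatch Int ~ Bool

Answer: 1.1.0.1 : 6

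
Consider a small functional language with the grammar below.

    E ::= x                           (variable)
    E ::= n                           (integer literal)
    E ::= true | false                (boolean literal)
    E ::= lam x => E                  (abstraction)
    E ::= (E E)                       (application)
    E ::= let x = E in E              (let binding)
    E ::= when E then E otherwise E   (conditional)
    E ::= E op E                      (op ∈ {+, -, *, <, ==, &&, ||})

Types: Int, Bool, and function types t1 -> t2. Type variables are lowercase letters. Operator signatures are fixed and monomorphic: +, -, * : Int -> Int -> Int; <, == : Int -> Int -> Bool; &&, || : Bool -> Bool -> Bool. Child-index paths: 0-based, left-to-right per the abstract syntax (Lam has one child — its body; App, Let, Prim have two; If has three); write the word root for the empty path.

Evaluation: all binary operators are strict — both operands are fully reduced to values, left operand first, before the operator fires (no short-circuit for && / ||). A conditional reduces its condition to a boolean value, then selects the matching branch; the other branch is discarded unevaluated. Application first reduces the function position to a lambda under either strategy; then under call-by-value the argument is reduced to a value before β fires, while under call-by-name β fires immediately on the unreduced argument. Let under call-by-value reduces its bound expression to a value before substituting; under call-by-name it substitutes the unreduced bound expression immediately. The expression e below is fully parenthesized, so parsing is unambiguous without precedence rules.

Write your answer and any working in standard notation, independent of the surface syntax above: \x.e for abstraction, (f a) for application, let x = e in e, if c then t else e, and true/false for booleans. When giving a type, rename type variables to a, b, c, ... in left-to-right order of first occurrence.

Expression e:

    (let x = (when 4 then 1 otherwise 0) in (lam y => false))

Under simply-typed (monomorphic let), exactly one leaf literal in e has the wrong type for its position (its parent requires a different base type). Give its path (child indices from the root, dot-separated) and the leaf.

Answer: 0.0 : 4

Working:
  unify Int ~ Bool
  FAIL: mismatch Int ~ Bool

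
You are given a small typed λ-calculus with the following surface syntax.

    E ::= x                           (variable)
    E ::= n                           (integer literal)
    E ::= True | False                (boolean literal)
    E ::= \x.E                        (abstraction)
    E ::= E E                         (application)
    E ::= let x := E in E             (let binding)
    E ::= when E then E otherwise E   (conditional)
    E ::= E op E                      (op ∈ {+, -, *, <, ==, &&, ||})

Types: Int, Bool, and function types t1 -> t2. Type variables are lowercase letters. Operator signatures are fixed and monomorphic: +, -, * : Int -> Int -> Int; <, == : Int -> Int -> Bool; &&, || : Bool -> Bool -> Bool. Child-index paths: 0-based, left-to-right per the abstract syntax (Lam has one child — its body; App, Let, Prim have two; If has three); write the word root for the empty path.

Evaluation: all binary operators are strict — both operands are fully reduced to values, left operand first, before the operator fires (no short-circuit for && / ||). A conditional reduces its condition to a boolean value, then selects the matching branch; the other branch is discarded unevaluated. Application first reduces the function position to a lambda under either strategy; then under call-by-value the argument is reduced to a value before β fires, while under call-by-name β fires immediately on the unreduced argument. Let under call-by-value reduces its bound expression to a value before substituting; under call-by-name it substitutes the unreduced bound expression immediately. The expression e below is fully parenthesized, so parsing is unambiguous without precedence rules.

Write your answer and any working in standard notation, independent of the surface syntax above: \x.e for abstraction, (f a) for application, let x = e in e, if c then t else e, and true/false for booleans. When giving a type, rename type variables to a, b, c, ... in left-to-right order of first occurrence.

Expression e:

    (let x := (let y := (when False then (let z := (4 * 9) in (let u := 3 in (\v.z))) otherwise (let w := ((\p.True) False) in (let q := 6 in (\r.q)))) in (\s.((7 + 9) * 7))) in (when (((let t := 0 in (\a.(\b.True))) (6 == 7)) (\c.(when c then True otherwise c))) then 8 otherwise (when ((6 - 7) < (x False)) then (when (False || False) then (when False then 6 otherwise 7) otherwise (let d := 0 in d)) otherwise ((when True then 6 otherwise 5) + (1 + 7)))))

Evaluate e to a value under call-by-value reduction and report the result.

Answer: 8

Working:
step 0: (let x = (let y = (if false then (let z = (4 * 9) in (let u = 3 in (\v.z))) else (let w = ((\p.true) false) in (let q = 6 in (\r.q)))) in (\s.((7 + 9) * 7))) in (if (((let t = 0 in (\a.(\b.true))) (6 == 7)) (\c.(if c then true else c))) then 8 else (if ((6 - 7) < (x false)) then (if (false || false) then (if false then 6 else 7) else (let d = 0 in d)) else ((if true then 6 else 5) + (1 + 7)))))
step 1: [if@0.0] (let x = (let y = (let w = ((\p.true) false) in (let q = 6 in (\r.q))) in (\s.((7 + 9) * 7))) in (if (((let t = 0 in (\a.(\b.true))) (6 == 7)) (\c.(if c then true else c))) then 8 else (if ((6 - 7) < (x false)) then (if (false || false) then (if false then 6 else 7) else (let d = 0 in d)) else ((if true then 6 else 5) + (1 + 7)))))
step 2: [beta@0.0.0] (let x = (let y = (let w = true in (let q = 6 in (\r.q))) in (\s.((7 + 9) * 7))) in (if (((let t = 0 in (\a.(\b.true))) (6 == 7)) (\c.(if c then true else c))) then 8 else (if ((6 - 7) < (x false)) then (if (false || false) then (if false then 6 else 7) else (let d = 0 in d)) else ((if true then 6 else 5) + (1 + 7)))))
step 3: [let@0.0] (let x = (let y = (let q = 6 in (\r.q)) in (\s.((7 + 9) * 7))) in (if (((let t = 0 in (\a.(\b.true))) (6 == 7)) (\c.(if c then true else c))) then 8 else (if ((6 - 7) < (x false)) then (if (false || false) then (if false then 6 else 7) else (let d = 0 in d)) else ((if true then 6 else 5) + (1 + 7)))))
step 4: [let@0.0] (let x = (let y = (\r.6) in (\s.((7 + 9) * 7))) in (if (((let t = 0 in (\a.(\b.true))) (6 == 7)) (\c.(if c then true else c))) then 8 else (if ((6 - 7) < (x false)) then (if (false || false) then (if false then 6 else 7) else (let d = 0 in d)) else ((if true then 6 else 5) + (1 + 7)))))
step 5: [let@0] (let x = (\s.((7 + 9) * 7)) in (if (((let t = 0 in (\a.(\b.true))) (6 == 7)) (\c.(if c then true else c))) then 8 else (if ((6 - 7) < (x false)) then (if (false || false) then (if false then 6 else 7) else (let d = 0 in d)) else ((if true then 6 else 5) + (1 + 7)))))
step 6: [let@root] (if (((let t = 0 in (\a.(\b.true))) (6 == 7)) (\c.(if c then true else c))) then 8 else (if ((6 - 7) < ((\s.((7 + 9) * 7)) false)) then (if (false || false) then (if false then 6 else 7) else (let d = 0 in d)) else ((if true then 6 else 5) + (1 + 7))))
step 7: [let@0.0.0] (if (((\a.(\b.true)) (6 == 7)) (\c.(if c then true else c))) then 8 else (if ((6 - 7) < ((\s.((7 + 9) * 7)) false)) then (if (false || false) then (if false then 6 else 7) else (let d = 0 in d)) else ((if true then 6 else 5) + (1 + 7))))
step 8: [delta@0.0.1] (if (((\a.(\b.true)) false) (\c.(if c then true else c))) then 8 else (if ((6 - 7) < ((\s.((7 + 9) * 7)) false)) then (if (false || false) then (if false then 6 else 7) else (let d = 0 in d)) else ((if true then 6 else 5) + (1 + 7))))
step 9: [beta@0.0] (if ((\b.true) (\c.(if c then true else c))) then 8 else (if ((6 - 7) < ((\s.((7 + 9) * 7)) false)) then (if (false || false) then (if false then 6 else 7) else (let d = 0 in d)) else ((if true then 6 else 5) + (1 + 7))))
step 10: [beta@0] (if true then 8 else (if ((6 - 7) < ((\s.((7 + 9) * 7)) false)) then (if (false || false) then (if false then 6 else 7) else (let d = 0 in d)) else ((if true then 6 else 5) + (1 + 7))))
step 11: [if@root] 8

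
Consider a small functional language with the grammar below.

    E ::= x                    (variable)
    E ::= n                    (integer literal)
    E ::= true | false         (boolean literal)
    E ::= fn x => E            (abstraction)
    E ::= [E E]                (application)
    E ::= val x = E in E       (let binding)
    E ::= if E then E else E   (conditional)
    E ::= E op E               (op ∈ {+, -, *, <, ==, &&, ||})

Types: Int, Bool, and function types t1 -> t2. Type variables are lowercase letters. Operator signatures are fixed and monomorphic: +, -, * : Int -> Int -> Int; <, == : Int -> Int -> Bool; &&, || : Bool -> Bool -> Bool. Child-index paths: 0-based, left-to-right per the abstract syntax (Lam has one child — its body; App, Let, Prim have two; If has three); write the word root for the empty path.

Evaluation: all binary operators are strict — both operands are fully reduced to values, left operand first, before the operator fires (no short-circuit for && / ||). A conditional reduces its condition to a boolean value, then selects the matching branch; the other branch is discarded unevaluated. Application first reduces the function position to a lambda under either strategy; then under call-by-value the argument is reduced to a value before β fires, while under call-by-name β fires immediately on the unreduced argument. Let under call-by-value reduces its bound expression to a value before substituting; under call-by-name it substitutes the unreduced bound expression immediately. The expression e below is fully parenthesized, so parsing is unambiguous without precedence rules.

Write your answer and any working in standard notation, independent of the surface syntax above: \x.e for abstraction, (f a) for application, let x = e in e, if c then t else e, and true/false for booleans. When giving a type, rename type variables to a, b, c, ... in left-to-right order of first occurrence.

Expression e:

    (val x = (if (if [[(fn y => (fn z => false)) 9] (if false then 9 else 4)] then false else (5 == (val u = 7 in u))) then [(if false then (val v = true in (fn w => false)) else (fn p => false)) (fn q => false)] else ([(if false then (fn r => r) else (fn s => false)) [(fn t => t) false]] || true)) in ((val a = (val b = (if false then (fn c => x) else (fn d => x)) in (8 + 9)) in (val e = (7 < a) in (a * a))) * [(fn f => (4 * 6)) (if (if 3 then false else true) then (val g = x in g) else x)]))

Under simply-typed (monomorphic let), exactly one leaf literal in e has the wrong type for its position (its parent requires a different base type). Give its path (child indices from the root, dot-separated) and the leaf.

Derivation:
\z._ : b -> Bool
\y._ : a -> b -> Bool
  unify a -> b -> Bool ~ Int -> c
  unify a ~ Int
  unify b -> Bool ~ c
_ _ : b -> Bool
  unify Bool ~ Bool
  unify Int ~ Int
  unify b -> Bool ~ Int -> d
  unify b ~ Int
  unify Bool ~ d
_ _ : Bool
  unify Bool ~ Bool
  unify Int ~ Int
let u : Int
u : Int
  unify Int ~ Int
  unify Bool ~ Bool
  unify Bool ~ Bool
  unify Bool ~ Bool
let v : Bool
\w._ : e -> Bool
\p._ : f -> Bool
  unify e -> Bool ~ f -> Bool
  unify e ~ f
  unify Bool ~ Bool
\q._ : g -> Bool
  unify f -> Bool ~ (g -> Bool) -> h
  unify f ~ g -> Bool
  unify Bool ~ h
_ _ : Bool
  unify Bool ~ Bool
r : i
\r._ : i -> i
\s._ : j -> Bool
  unify i -> i ~ j -> Bool
  unify i ~ j
  unify j ~ Bool
t : k
\t._ : k -> k
  unify k -> k ~ Bool -> l
  unify k ~ Bool
  unify Bool ~ l
_ _ : Bool
  unify Bool -> Bool ~ Bool -> m
  unify Bool ~ Bool
  unify Bool ~ m
_ _ : Bool
  unify Bool ~ Bool
  unify Bool ~ Bool
  unify Bool ~ Bool
let x : Bool
  unify Bool ~ Bool
x : Bool
\c._ : n -> Bool
x : Bool
\d._ : o -> Bool
  unify n -> Bool ~ o -> Bool
  unify n ~ o
  unify Bool ~ Bool
let b : o -> Bool
  unify Int ~ Int
  unify Int ~ Int
let a : Int
  unify Int ~ Int
a : Int
  unify Int ~ Int
let e : Bool
a : Int
  unify Int ~ Int
a : Int
  unify Int ~ Int
  unify Int ~ Int
  unify Int ~ Int
  unify Int ~ Int
\f._ : p -> Int
  unify Int ~ Bool
  FAIL: mismatch Int ~ Bool

Answer: 1.1.1.0.0 : 3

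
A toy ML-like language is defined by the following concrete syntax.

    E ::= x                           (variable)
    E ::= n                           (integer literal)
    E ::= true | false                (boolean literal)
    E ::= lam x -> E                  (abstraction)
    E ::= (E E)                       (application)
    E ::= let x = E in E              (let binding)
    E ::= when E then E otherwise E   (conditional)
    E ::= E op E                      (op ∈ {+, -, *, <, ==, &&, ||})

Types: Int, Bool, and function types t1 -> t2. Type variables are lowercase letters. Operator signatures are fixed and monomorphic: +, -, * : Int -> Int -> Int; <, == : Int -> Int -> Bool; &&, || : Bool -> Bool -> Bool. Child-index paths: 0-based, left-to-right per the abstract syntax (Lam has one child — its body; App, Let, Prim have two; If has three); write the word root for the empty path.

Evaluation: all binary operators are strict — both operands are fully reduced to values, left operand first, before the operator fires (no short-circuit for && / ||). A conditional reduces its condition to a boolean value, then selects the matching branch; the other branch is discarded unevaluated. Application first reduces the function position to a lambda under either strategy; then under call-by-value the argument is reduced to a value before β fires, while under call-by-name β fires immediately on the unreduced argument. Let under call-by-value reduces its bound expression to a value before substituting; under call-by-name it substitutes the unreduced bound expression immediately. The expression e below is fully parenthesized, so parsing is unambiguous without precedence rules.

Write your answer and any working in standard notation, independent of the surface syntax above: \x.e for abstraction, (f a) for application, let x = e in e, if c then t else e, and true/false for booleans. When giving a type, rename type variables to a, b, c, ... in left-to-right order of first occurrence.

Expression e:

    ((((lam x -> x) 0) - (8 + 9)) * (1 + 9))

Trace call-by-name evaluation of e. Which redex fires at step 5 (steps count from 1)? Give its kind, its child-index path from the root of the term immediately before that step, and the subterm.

Trace:
step 0: ((((\x.x) 0) - (8 + 9)) * (1 + 9))
step 1: [beta@0.0] ((0 - (8 + 9)) * (1 + 9))
step 2: [delta@0.1] ((0 - 17) * (1 + 9))
step 3: [delta@0] (-17 * (1 + 9))
step 4: [delta@1] (-17 * 10)
step 5: [delta@root] -170

Answer: delta at root : (-17 * 10)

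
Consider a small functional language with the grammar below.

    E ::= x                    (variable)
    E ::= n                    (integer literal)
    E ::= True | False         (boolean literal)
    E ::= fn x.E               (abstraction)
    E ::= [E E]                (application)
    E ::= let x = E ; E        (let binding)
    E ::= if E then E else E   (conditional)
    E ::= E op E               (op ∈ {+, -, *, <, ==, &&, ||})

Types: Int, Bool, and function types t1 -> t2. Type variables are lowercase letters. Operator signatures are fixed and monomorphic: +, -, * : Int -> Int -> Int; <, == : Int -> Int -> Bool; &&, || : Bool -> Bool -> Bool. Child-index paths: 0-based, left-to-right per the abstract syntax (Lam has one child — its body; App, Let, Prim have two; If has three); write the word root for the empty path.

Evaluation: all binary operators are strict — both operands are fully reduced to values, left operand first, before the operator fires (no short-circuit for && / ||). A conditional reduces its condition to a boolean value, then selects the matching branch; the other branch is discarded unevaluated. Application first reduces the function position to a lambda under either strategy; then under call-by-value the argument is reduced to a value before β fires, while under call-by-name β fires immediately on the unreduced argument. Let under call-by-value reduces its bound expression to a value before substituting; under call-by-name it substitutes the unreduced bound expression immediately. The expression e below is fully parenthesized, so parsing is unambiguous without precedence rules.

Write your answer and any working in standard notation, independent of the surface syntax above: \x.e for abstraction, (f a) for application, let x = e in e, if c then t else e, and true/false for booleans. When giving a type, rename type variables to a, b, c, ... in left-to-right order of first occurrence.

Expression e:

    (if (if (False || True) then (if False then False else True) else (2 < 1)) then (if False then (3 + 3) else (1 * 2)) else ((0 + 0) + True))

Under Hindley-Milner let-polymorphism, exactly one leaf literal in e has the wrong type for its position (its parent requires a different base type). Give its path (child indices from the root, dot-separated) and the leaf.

Answer: 2.1 : true

Derivation:
  unify Bool ~ Bool
  unify Bool ~ Bool
  unify Bool ~ Bool
  unify Bool ~ Bool
  unify Bool ~ Bool
  unify Int ~ Int
  unify Int ~ Int
  unify Bool ~ Bool
  unify Bool ~ Bool
  unify Bool ~ Bool
  unify Int ~ Int
  unify Int ~ Int
  unify Int ~ Int
  unify Int ~ Int
  unify Int ~ Int
  unify Int ~ Int
  unify Int ~ Int
  unify Int ~ Int
  unify Bool ~ Int
  FAIL: mismatch Bool ~ Int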